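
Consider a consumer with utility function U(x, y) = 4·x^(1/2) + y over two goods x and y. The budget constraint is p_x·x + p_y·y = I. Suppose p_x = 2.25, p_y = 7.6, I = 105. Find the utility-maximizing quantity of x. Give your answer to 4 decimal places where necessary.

Utility is quasi-linear in y; the FOC for x is 2/√x = p_x/p_y.
Solve: √x = 2·p_y/p_x, so x*(p_x,p_y) = (2·p_y/p_x)², and y* = (I − p_x·x*)/p_y.
Plugging in: x* = (2·7.6/2.25)² = 45.6375.

x* = 45.6375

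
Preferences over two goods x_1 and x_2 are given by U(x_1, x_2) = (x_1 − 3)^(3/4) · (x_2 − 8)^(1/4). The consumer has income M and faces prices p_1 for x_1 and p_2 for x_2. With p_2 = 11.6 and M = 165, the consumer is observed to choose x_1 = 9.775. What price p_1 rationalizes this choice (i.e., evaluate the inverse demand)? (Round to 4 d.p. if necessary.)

p_1 = 6

MRS = 3·(x_2−8)/(x_1−3). Tangency with p_1/p_2 gives x_2−8 = (1/3)·(p_1/p_2)·(x_1−3).
Substituting into the budget: x_1* = 3 + 0.75·(M − 3·p_1 − 8·p_2)/p_1, and x_2* = 8 + 0.25·(…)/p_2.
Set x_1* = 9.775 in the demand function and solve for p_1: p_1 = 6.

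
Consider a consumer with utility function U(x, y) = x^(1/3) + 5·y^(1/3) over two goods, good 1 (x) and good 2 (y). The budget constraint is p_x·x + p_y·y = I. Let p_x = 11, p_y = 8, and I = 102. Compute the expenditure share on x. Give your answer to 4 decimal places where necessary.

share on x = 0.0709

MRS = MU_x/MU_y = (1/5)·(y/x)^(2/3). Set equal to p_x/p_y.
Solve for the ratio: y/x = [5·p_x/p_y]^(1.5).
Substitute y = (y/x)·x into the budget: x* = I/(p_x + p_y·(y/x)).
Numerically y/x = 18.026402, so x* = 102/(11 + 8·18.026402) = 0.6572 and y* = 18.026402·0.6572 = 11.8464.
Expenditure on x: 11·0.6572 = 7.2289; share = 0.0709.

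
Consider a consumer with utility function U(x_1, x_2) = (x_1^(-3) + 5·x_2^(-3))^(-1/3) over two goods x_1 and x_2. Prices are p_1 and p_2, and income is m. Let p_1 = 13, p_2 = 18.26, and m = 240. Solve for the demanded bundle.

x_1* = 6.3023, x_2* = 8.6567

With the ratio pinned down, the budget gives x_1* = m/(p_1 + p_2·(x_2/x_1)) and x_2* = (x_2/x_1)·x_1*.
Numerically x_2/x_1 = 1.373577, so x_1* = 240/(13 + 18.26·1.373577) = 6.3023 and x_2* = 1.373577·6.3023 = 8.6567.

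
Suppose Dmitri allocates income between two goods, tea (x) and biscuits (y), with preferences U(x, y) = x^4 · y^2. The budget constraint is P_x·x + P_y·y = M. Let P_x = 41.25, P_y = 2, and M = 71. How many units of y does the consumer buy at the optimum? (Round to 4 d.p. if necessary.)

y* = 11.8333

Demand: x*(P_x,P_y,M) = 2/3·M/P_x and y* = 1/3·M/P_y.
At P_x=41.25, P_y=2, M=71: y* = 1/3·71/2 = 11.8333.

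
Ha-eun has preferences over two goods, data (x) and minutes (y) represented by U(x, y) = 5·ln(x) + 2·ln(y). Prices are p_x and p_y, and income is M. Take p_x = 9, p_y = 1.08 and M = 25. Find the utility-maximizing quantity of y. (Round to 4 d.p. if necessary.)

y* = 6.6138

At p_x=9, p_y=1.08, M=25: y* = 2/7·25/1.08 = 6.6138.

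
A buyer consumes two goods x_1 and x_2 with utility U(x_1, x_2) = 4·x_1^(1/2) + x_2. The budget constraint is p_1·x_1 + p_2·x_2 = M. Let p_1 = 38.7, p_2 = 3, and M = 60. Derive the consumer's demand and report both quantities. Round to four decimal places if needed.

x_1* = 0.024, x_2* = 19.6899

Set MRS = p_1/p_2: 2·x_1^(−1/2) = p_1/p_2.
Thus x_1* = (2·p_2/p_1)² — independent of M — with the rest of income spent on x_2.
Plugging in: x_1* = (2·3/38.7)² = 0.024, x_2* = 19.6899.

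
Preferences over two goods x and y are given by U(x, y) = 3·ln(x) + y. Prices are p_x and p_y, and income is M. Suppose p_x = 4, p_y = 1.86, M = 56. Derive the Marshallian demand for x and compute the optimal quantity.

x* = 1.395

Set MRS = p_x/p_y: (3/x)/1 = p_x/p_y.
So x*(p_x,p_y) = 3·p_y/p_x, independent of income; and y* = (M − 3·p_y)/p_y.
At the given prices: x* = 3·1.86/4 = 1.395.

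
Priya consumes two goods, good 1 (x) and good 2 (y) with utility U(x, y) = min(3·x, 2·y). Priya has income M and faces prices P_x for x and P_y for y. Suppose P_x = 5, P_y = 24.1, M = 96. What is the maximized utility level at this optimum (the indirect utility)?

Demand: x*(P_x,P_y,M) = 2·M/(2·P_x + 3·P_y), y* = 3·M/(2·P_x + 3·P_y).
Here 2·5 + 3·24.1 = 82.3, giving x* = 2.3329 and y* = 3.4994.
Utility at the optimum: U(2.3329, 3.4994) = 6.9988.

V = 6.9988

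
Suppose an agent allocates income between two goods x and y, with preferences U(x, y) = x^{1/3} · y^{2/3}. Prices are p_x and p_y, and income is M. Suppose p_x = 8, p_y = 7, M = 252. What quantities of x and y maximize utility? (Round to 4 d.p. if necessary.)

Demand: x*(p_x,p_y,M) = 1/3·M/p_x and y* = 2/3·M/p_y.
At p_x=8, p_y=7, M=252: x* = 1/3·252/8 = 10.5, y* = 24.

x* = 10.5, y* = 24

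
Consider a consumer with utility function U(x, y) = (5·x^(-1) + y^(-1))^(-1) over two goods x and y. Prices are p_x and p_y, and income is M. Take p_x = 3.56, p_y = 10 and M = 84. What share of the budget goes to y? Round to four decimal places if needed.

MRS = MU_x/MU_y = 5·(y/x)^(2). Set equal to p_x/p_y.
Solve for the ratio: y/x = [(1/5)·p_x/p_y]^(0.5).
Substitute y = (y/x)·x into the budget: x* = M/(p_x + p_y·(y/x)).
Numerically y/x = 0.266833, so x* = 84/(3.56 + 10·0.266833) = 13.4868 and y* = 0.266833·13.4868 = 3.5987.
Expenditure on y: 10·3.5987 = 35.9872; share = 0.4284.

share on y = 0.4284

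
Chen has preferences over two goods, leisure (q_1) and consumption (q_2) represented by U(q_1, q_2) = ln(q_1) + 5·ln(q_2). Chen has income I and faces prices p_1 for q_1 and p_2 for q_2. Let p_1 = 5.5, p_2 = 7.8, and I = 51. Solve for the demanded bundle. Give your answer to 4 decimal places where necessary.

Tangency: MRS = (1/5)·q_2/q_1 = p_1/p_2.
So p_2·q_2 = 5·p_1·q_1; combined with the budget, a share 1/6 of income goes to q_1.
Demand: q_1*(p_1,p_2,I) = 1/6·I/p_1 and q_2* = 5/6·I/p_2.
At p_1=5.5, p_2=7.8, I=51: q_1* = 1/6·51/5.5 = 1.5455, q_2* = 5.4487.

q_1* = 1.5455, q_2* = 5.4487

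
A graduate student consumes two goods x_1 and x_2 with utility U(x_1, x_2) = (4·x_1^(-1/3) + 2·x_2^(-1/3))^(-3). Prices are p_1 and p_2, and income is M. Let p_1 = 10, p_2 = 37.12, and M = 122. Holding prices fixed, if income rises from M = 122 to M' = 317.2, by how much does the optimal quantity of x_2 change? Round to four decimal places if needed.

MU_x_1 ∝ 4·x_1^(-4/3), MU_x_2 ∝ 2·x_2^(-4/3), so MRS = 2·(x_2/x_1)^(4/3) = p_1/p_2.
Solve for the ratio: x_2/x_1 = [(1/2)·p_1/p_2]^(0.75).
Substitute x_2 = (x_2/x_1)·x_1 into the budget: x_1* = M/(p_1 + p_2·(x_2/x_1)).
Numerically x_2/x_1 = 0.222342, so x_1* = 122/(10 + 37.12·0.222342) = 6.6837 and x_2* = 0.222342·6.6837 = 1.4861.
At M' = 317.2: x_2* = 3.8638. Change: 3.8638 − 1.4861 = 2.3777.

Δx_2* = 2.3777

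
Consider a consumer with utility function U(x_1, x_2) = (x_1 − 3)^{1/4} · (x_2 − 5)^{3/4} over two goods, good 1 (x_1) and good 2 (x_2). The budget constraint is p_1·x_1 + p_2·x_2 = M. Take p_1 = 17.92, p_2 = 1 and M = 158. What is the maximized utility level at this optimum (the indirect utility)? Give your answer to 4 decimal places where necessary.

Let x_1' = x_1−3, x_2' = x_2−5. MRS = (1/3)·x_2'/x_1' = p_1/p_2.
Substituting into the budget: x_1* = 3 + 0.25·(M − 3·p_1 − 5·p_2)/p_1, and x_2* = 5 + 0.75·(…)/p_2.
Discretionary income = 158 − 3·17.92 − 5·1 = 99.24; x_1* = 3 + 0.25·99.24/17.92 = 4.3845; x_2* = 5 + 0.75·99.24/1 = 79.43.
Utility at the optimum: U(4.3845, 79.43) = 27.4874.

V = 27.4874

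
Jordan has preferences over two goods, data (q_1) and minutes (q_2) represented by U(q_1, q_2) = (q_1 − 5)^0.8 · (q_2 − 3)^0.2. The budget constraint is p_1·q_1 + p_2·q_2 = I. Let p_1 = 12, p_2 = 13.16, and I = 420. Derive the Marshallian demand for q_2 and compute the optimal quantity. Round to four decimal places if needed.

q_2* = 7.8711

MRS = 4·(q_2−3)/(q_1−5). Tangency with p_1/p_2 gives q_2−3 = (1/4)·(p_1/p_2)·(q_1−5).
Substituting into the budget: q_1* = 5 + 0.8·(I − 5·p_1 − 3·p_2)/p_1, and q_2* = 3 + 0.2·(…)/p_2.
Discretionary income = 420 − 5·12 − 3·13.16 = 320.52; q_2* = 3 + 0.2·320.52/13.16 = 7.8711.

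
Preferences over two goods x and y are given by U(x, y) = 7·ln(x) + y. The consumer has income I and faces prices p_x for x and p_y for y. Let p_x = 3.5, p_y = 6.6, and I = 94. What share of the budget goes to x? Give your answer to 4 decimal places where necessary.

share on x = 0.4915

Set MRS = p_x/p_y: (7/x)/1 = p_x/p_y.
So x*(p_x,p_y) = 7·p_y/p_x, independent of income; and y* = (I − 7·p_y)/p_y.
At the given prices: x* = 7·6.6/3.5 = 13.2, and y* = 7.2424.
Expenditure on x: 3.5·13.2 = 46.2; share = 0.4915.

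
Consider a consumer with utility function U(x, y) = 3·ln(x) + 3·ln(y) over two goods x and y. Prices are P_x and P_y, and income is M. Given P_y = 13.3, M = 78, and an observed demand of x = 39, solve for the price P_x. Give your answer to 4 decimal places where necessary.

P_x = 1

Tangency: MRS = y/x = P_x/P_y.
Rearranging, P_y·y = P_x·x. Substituting into the budget gives P_x·x·(1 + 1) = M.
Demand: x*(P_x,P_y,M) = 0.5·M/P_x and y* = 0.5·M/P_y.
Set x* = 39 in the demand function and solve for P_x: P_x = 1.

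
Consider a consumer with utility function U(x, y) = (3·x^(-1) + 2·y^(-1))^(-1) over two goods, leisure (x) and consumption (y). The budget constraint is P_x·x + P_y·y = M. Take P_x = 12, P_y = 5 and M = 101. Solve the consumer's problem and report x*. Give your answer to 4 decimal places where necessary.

MU_x ∝ 3·x^(-2), MU_y ∝ 2·y^(-2), so MRS = (3/2)·(y/x)^(2) = P_x/P_y.
Solve for the ratio: y/x = [(2/3)·P_x/P_y]^(0.5).
With the ratio pinned down, the budget gives x* = M/(P_x + P_y·(y/x)) and y* = (y/x)·x*.
Numerically y/x = 1.264911, so x* = 101/(12 + 5·1.264911) = 5.5117.

x* = 5.5117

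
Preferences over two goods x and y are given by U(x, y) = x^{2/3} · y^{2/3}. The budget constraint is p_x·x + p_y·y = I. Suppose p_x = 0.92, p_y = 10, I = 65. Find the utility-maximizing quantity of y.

At p_x=0.92, p_y=10, I=65: y* = 0.5·65/10 = 3.25.

y* = 3.25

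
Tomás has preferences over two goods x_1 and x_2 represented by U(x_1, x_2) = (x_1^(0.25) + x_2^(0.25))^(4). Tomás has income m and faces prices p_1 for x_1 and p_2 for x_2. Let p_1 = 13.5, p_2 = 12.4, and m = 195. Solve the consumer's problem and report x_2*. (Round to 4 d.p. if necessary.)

Numerically x_2/x_1 = 1.119995, so x_1* = 195/(13.5 + 12.4·1.119995) = 7.1199 and x_2* = 1.119995·7.1199 = 7.9743.

x_2* = 7.9743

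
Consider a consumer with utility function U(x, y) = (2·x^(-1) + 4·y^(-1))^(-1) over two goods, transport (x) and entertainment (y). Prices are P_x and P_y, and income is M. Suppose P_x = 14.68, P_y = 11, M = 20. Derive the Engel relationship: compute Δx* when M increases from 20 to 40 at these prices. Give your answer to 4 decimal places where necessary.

Δx* = 0.6125

From the CES first-order condition, (1/2)·(y/x)^(2) = P_x/P_y.
Hence y/x = (2·P_x/P_y)^(1/(2)), i.e. raised to the 0.5 power.
Substitute y = (y/x)·x into the budget: x* = M/(P_x + P_y·(y/x)).
Numerically y/x = 1.633735, so x* = 20/(14.68 + 11·1.633735) = 0.6125.
At M' = 40: x* = 1.2251. Change: 1.2251 − 0.6125 = 0.6125.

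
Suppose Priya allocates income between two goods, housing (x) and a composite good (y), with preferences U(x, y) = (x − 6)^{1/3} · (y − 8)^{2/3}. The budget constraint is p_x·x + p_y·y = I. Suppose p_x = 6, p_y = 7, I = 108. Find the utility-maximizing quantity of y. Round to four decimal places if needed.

y* = 9.5238

Let x' = x−6, y' = y−8. MRS = (1/2)·y'/x' = p_x/p_y.
After buying the subsistence bundle (6, 8), a share 1/3 of the remaining income goes to x: x* = 6 + 1/3·(I − 6p_x − 8p_y)/p_x.
Discretionary income = 108 − 6·6 − 8·7 = 16; y* = 8 + 2/3·16/7 = 9.5238.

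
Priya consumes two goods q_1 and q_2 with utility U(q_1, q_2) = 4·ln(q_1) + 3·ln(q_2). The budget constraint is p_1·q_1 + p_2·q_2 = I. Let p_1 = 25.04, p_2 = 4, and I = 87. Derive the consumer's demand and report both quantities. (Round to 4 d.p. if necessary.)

q_1* = 1.9854, q_2* = 9.3214

MU_q_1/MU_q_2 = (4·q_2)/(3·q_1); tangency sets this equal to p_1/p_2.
So 4·p_2·q_2 = 3·p_1·q_1; combined with the budget, a share 4/7 of income goes to q_1.
Demand: q_1*(p_1,p_2,I) = 4/7·I/p_1 and q_2* = 3/7·I/p_2.
At p_1=25.04, p_2=4, I=87: q_1* = 4/7·87/25.04 = 1.9854, q_2* = 9.3214.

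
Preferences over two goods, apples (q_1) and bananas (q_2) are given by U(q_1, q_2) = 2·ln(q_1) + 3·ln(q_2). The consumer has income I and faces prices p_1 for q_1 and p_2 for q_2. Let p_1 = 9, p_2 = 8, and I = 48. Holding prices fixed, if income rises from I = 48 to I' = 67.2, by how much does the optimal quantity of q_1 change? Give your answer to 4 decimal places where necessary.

Δq_1* = 0.8533

At p_1=9, p_2=8, I=48: q_1* = 0.4·48/9 = 2.1333.
At I' = 67.2: q_1* = 2.9867. Change: 2.9867 − 2.1333 = 0.8533.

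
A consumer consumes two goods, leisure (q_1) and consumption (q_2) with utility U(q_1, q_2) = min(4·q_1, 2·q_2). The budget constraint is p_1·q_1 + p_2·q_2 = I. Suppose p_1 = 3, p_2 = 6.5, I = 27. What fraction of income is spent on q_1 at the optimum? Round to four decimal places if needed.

Leontief preferences: the optimum is at the kink where q_1/2 = q_2/4, i.e. q_2 = 2·q_1.
Budget: p_1·q_1 + p_2·2·q_1 = I, so (2·p_1 + 4·p_2)·q_1 = 2·I.
Demand: q_1*(p_1,p_2,I) = 2·I/(2·p_1 + 4·p_2), q_2* = 4·I/(2·p_1 + 4·p_2).
Here 2·3 + 4·6.5 = 32, giving q_1* = 1.6875 and q_2* = 3.375.
Expenditure on q_1: 3·1.6875 = 5.0625; share = 0.1875.

share on q_1 = 0.1875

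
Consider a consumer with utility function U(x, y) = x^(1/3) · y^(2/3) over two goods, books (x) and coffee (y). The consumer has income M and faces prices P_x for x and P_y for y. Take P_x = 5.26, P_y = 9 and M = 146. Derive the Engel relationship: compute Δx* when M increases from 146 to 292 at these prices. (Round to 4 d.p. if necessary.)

Δx* = 9.2522

Demand: x*(P_x,P_y,M) = 1/3·M/P_x and y* = 2/3·M/P_y.
At P_x=5.26, P_y=9, M=146: x* = 1/3·146/5.26 = 9.2522.
At M' = 292: x* = 18.5044. Change: 18.5044 − 9.2522 = 9.2522.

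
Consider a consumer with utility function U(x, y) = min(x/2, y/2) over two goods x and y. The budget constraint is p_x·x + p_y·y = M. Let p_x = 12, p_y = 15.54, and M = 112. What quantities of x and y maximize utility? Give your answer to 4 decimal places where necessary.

Leontief preferences: the optimum is at the kink where x/2 = y/2, i.e. y = x.
Budget: p_x·x + p_y·x = M, so (2·p_x + 2·p_y)·x = 2·M.
Demand: x*(p_x,p_y,M) = 2·M/(2·p_x + 2·p_y), y* = 2·M/(2·p_x + 2·p_y).
Here 2·12 + 2·15.54 = 55.08, giving x* = 4.0668 and y* = 4.0668.

x* = 4.0668, y* = 4.0668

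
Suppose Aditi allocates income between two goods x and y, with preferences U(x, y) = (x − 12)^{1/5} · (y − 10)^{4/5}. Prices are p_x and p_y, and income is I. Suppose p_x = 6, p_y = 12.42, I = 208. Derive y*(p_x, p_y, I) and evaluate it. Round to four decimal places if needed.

y* = 10.7601

Let x' = x−12, y' = y−10. MRS = (1/4)·y'/x' = p_x/p_y.
Substituting into the budget: x* = 12 + 0.2·(I − 12·p_x − 10·p_y)/p_x, and y* = 10 + 0.8·(…)/p_y.
Discretionary income = 208 − 12·6 − 10·12.42 = 11.8; y* = 10 + 0.8·11.8/12.42 = 10.7601.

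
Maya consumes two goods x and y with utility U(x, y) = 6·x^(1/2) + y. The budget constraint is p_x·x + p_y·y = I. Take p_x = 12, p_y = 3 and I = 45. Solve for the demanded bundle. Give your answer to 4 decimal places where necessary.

x* = 0.5625, y* = 12.75

Utility is quasi-linear in y; the FOC for x is 3/√x = p_x/p_y.
Thus x* = (3·p_y/p_x)² — independent of I — with the rest of income spent on y.
Plugging in: x* = (3·3/12)² = 0.5625, y* = 12.75.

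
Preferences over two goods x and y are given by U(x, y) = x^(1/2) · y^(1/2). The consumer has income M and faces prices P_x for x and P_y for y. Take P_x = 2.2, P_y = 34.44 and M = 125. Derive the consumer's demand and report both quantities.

The MRS is y/x. Set MRS = P_x/P_y.
So 0.5·P_y·y = 0.5·P_x·x; combined with the budget, a share 0.5 of income goes to x.
Demand: x*(P_x,P_y,M) = 0.5·M/P_x and y* = 0.5·M/P_y.
At P_x=2.2, P_y=34.44, M=125: x* = 0.5·125/2.2 = 28.4091, y* = 1.8148.

x* = 28.4091, y* = 1.8148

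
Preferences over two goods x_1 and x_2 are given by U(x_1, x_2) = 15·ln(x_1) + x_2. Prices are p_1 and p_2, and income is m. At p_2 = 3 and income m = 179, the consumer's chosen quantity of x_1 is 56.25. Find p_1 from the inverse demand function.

MU_x_1 = 15/x_1, MU_x_2 = 1. Tangency: 15/x_1 = p_1/p_2.
So x_1*(p_1,p_2) = 15·p_2/p_1, independent of income; and x_2* = (m − 15·p_2)/p_2.
Set x_1* = 56.25 in the demand function and solve for p_1: p_1 = 0.8.

p_1 = 0.8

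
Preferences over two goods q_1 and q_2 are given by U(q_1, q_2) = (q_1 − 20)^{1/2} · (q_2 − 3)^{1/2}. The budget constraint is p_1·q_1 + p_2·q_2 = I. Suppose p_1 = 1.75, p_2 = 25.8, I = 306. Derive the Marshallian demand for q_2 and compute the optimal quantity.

Let q_1' = q_1−20, q_2' = q_2−3. MRS = q_2'/q_1' = p_1/p_2.
Substituting into the budget: q_1* = 20 + 0.5·(I − 20·p_1 − 3·p_2)/p_1, and q_2* = 3 + 0.5·(…)/p_2.
Discretionary income = 306 − 20·1.75 − 3·25.8 = 193.6; q_2* = 3 + 0.5·193.6/25.8 = 6.7519.

q_2* = 6.7519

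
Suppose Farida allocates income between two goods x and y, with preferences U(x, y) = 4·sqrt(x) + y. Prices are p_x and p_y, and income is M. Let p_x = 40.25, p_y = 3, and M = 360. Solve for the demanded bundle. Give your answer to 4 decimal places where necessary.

Set MRS = p_x/p_y: 2·x^(−1/2) = p_x/p_y.
Thus x* = (2·p_y/p_x)² — independent of M — with the rest of income spent on y.
Plugging in: x* = (2·3/40.25)² = 0.0222, y* = 119.7019.

x* = 0.0222, y* = 119.7019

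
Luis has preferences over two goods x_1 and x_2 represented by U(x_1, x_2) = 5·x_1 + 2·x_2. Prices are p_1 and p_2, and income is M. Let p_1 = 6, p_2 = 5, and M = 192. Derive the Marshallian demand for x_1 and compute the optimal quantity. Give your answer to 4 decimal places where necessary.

Perfect substitutes: compare marginal utility per dollar. 5/p_1 vs 2/p_2 → 0.8333 vs 0.4.
x_1 gives more utility per dollar, so spend all income on x_1: x_1* = M/p_1, x_2* = 0.
Numerically: x_1* = 32, x_2* = 0.

x_1* = 32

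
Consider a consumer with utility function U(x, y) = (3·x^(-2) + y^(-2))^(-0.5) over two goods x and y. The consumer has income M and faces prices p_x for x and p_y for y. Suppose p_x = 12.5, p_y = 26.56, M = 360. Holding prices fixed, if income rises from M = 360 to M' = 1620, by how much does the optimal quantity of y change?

Δy* = 25.3333

From the CES first-order condition, 3·(y/x)^(3) = p_x/p_y.
Hence y/x = ((1/3)·p_x/p_y)^(1/(3)), i.e. raised to the 1/3 power.
Substitute y = (y/x)·x into the budget: x* = M/(p_x + p_y·(y/x)).
Numerically y/x = 0.539329, so x* = 360/(12.5 + 26.56·0.539329) = 13.4205 and y* = 0.539329·13.4205 = 7.2381.
At M' = 1620: y* = 32.5714. Change: 32.5714 − 7.2381 = 25.3333.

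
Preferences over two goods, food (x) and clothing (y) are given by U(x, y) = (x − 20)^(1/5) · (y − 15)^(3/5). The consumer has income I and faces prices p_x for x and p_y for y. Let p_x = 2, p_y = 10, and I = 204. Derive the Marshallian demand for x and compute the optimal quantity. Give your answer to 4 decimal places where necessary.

x* = 21.75

Let x' = x−20, y' = y−15. MRS = (1/3)·y'/x' = p_x/p_y.
Substituting into the budget: x* = 20 + 0.25·(I − 20·p_x − 15·p_y)/p_x, and y* = 15 + 0.75·(…)/p_y.
Discretionary income = 204 − 20·2 − 15·10 = 14; x* = 20 + 0.25·14/2 = 21.75.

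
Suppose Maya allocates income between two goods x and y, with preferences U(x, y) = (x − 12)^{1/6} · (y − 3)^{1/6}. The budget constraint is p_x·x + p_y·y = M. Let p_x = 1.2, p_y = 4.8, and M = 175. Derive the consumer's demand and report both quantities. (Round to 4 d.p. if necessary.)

x* = 72.9167, y* = 18.2292

After buying the subsistence bundle (12, 3), a share 0.5 of the remaining income goes to x: x* = 12 + 0.5·(M − 12p_x − 3p_y)/p_x.
Discretionary income = 175 − 12·1.2 − 3·4.8 = 146.2; x* = 12 + 0.5·146.2/1.2 = 72.9167; y* = 3 + 0.5·146.2/4.8 = 18.2292.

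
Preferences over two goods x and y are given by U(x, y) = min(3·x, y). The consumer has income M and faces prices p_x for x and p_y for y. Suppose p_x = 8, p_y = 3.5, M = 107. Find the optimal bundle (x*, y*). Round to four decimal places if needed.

With perfect complements, no substitution: consume in ratio x:y = 1:3.
Budget: p_x·x + p_y·3·x = M, so (p_x + 3·p_y)·x = M.
Demand: x*(p_x,p_y,M) = M/(p_x + 3·p_y), y* = 3·M/(p_x + 3·p_y).
Here 8 + 3·3.5 = 18.5, giving x* = 5.7838 and y* = 17.3514.

x* = 5.7838, y* = 17.3514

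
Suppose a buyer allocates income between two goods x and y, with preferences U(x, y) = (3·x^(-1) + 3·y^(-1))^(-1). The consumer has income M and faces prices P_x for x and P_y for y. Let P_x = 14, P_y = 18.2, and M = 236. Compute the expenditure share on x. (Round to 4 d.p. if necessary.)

share on x = 0.4673

MRS = MU_x/MU_y = (y/x)^(2). Set equal to P_x/P_y.
Hence y/x = (P_x/P_y)^(1/(2)), i.e. raised to the 0.5 power.
With the ratio pinned down, the budget gives x* = M/(P_x + P_y·(y/x)) and y* = (y/x)·x*.
Numerically y/x = 0.877058, so x* = 236/(14 + 18.2·0.877058) = 7.8765 and y* = 0.877058·7.8765 = 6.9082.
Expenditure on x: 14·7.8765 = 110.2713; share = 0.4673.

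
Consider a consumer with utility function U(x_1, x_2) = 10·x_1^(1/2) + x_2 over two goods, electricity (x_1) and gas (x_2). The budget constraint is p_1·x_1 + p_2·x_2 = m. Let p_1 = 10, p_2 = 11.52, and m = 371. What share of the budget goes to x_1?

share on x_1 = 0.8943

Utility is quasi-linear in x_2; the FOC for x_1 is 5/√x_1 = p_1/p_2.
Thus x_1* = (5·p_2/p_1)² — independent of m — with the rest of income spent on x_2.
Plugging in: x_1* = (5·11.52/10)² = 33.1776, x_2* = 3.4049.
Expenditure on x_1: 10·33.1776 = 331.776; share = 0.8943.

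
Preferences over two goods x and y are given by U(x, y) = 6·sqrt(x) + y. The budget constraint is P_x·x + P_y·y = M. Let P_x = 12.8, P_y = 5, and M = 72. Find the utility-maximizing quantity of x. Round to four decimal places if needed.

x* = 1.3733

Set MRS = P_x/P_y: 3·x^(−1/2) = P_x/P_y.
Thus x* = (3·P_y/P_x)² — independent of M — with the rest of income spent on y.
Plugging in: x* = (3·5/12.8)² = 1.3733.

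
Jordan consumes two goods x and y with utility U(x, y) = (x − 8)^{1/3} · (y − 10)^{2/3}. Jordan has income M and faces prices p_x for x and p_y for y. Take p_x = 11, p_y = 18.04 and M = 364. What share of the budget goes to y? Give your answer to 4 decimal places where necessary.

share on y = 0.6707

MRS = (1/2)·(y−10)/(x−8). Tangency with p_x/p_y gives y−10 = 2·(p_x/p_y)·(x−8).
Substituting into the budget: x* = 8 + 1/3·(M − 8·p_x − 10·p_y)/p_x, and y* = 10 + 2/3·(…)/p_y.
Discretionary income = 364 − 8·11 − 10·18.04 = 95.6; x* = 8 + 1/3·95.6/11 = 10.897; y* = 10 + 2/3·95.6/18.04 = 13.5329.
Expenditure on y: 18.04·13.5329 = 244.1333; share = 0.6707.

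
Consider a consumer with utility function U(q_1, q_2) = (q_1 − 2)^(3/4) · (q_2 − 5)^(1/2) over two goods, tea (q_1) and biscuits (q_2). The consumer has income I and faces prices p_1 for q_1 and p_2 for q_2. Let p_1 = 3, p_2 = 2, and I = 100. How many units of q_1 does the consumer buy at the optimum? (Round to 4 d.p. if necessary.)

q_1* = 18.8

Let q_1' = q_1−2, q_2' = q_2−5. MRS = (3/2)·q_2'/q_1' = p_1/p_2.
After buying the subsistence bundle (2, 5), a share 0.6 of the remaining income goes to q_1: q_1* = 2 + 0.6·(I − 2p_1 − 5p_2)/p_1.
Discretionary income = 100 − 2·3 − 5·2 = 84; q_1* = 2 + 0.6·84/3 = 18.8.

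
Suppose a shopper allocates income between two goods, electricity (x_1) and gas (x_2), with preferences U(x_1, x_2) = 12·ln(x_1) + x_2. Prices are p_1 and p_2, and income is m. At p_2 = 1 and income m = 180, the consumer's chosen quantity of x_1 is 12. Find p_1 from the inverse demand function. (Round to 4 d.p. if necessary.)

MU_x_1 = 12/x_1, MU_x_2 = 1. Tangency: 12/x_1 = p_1/p_2.
So x_1*(p_1,p_2) = 12·p_2/p_1, independent of income; and x_2* = (m − 12·p_2)/p_2.
Set x_1* = 12 in the demand function and solve for p_1: p_1 = 1.

p_1 = 1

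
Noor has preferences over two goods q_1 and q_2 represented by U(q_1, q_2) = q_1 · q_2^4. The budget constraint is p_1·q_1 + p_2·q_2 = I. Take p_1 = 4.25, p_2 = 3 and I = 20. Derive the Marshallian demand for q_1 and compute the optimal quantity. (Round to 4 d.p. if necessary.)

q_1* = 0.9412

MU_q_1/MU_q_2 = (q_2)/(4·q_1); tangency sets this equal to p_1/p_2.
So p_2·q_2 = 4·p_1·q_1; combined with the budget, a share 0.2 of income goes to q_1.
Demand: q_1*(p_1,p_2,I) = 0.2·I/p_1 and q_2* = 0.8·I/p_2.
At p_1=4.25, p_2=3, I=20: q_1* = 0.2·20/4.25 = 0.9412.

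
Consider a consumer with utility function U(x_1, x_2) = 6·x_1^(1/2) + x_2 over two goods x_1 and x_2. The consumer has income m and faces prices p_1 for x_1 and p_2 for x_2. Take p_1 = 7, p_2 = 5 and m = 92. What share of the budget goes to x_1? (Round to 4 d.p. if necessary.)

Set MRS = p_1/p_2: 3·x_1^(−1/2) = p_1/p_2.
Thus x_1* = (3·p_2/p_1)² — independent of m — with the rest of income spent on x_2.
Plugging in: x_1* = (3·5/7)² = 4.5918, x_2* = 11.9714.
Expenditure on x_1: 7·4.5918 = 32.1429; share = 0.3494.

share on x_1 = 0.3494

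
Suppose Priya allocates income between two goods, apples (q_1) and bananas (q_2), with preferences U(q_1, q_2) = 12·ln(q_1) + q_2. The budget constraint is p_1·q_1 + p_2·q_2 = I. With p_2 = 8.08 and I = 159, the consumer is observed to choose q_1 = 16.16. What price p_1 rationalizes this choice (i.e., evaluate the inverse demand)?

p_1 = 6

Set MRS = p_1/p_2: (12/q_1)/1 = p_1/p_2.
So q_1*(p_1,p_2) = 12·p_2/p_1, independent of income; and q_2* = (I − 12·p_2)/p_2.
Set q_1* = 16.16 in the demand function and solve for p_1: p_1 = 6.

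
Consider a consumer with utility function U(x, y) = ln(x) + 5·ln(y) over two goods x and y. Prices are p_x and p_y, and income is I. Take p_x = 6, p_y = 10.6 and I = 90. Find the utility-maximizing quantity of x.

Tangency: MRS = (1/5)·y/x = p_x/p_y.
So p_y·y = 5·p_x·x; combined with the budget, a share 1/6 of income goes to x.
Demand: x*(p_x,p_y,I) = 1/6·I/p_x and y* = 5/6·I/p_y.
At p_x=6, p_y=10.6, I=90: x* = 1/6·90/6 = 2.5.

x* = 2.5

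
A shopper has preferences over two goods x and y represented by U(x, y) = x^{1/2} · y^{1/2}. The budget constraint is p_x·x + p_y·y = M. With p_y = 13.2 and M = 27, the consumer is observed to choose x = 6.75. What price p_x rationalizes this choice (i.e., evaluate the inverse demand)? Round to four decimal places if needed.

p_x = 2

Tangency: MRS = y/x = p_x/p_y.
So 0.5·p_y·y = 0.5·p_x·x; combined with the budget, a share 0.5 of income goes to x.
Demand: x*(p_x,p_y,M) = 0.5·M/p_x and y* = 0.5·M/p_y.
Set x* = 6.75 in the demand function and solve for p_x: p_x = 2.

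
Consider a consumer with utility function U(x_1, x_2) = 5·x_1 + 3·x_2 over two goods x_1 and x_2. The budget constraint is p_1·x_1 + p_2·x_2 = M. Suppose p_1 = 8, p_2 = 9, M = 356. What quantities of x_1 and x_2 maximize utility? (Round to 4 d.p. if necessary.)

x_1* = 44.5, x_2* = 0

Perfect substitutes: compare marginal utility per dollar. 5/p_1 vs 3/p_2 → 0.625 vs 0.3333.
x_1 gives more utility per dollar, so spend all income on x_1: x_1* = M/p_1, x_2* = 0.
Numerically: x_1* = 44.5, x_2* = 0.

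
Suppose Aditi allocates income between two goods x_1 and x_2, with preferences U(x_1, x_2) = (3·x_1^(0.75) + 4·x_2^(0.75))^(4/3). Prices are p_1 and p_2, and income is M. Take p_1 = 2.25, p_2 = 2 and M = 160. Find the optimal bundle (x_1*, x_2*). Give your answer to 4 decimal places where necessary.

Substitute x_2 = (x_2/x_1)·x_1 into the budget: x_1* = M/(p_1 + p_2·(x_2/x_1)).
Numerically x_2/x_1 = 5.0625, so x_1* = 160/(2.25 + 2·5.0625) = 12.9293 and x_2* = 5.0625·12.9293 = 65.4545.

x_1* = 12.9293, x_2* = 65.4545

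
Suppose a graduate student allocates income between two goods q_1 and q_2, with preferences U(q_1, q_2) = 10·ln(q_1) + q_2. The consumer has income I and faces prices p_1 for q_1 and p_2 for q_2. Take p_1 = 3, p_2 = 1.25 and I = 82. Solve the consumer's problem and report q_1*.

q_1* = 4.1667

Set MRS = p_1/p_2: (10/q_1)/1 = p_1/p_2.
So q_1*(p_1,p_2) = 10·p_2/p_1, independent of income; and q_2* = (I − 10·p_2)/p_2.
At the given prices: q_1* = 10·1.25/3 = 4.1667.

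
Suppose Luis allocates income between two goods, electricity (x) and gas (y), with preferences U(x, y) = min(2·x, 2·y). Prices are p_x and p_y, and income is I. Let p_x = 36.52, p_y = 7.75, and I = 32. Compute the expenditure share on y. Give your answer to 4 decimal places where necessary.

share on y = 0.1751

Leontief preferences: the optimum is at the kink where x/2 = y/2, i.e. y = x.
Budget: p_x·x + p_y·x = I, so (2·p_x + 2·p_y)·x = 2·I.
Demand: x*(p_x,p_y,I) = 2·I/(2·p_x + 2·p_y), y* = 2·I/(2·p_x + 2·p_y).
Here 2·36.52 + 2·7.75 = 88.54, giving x* = 0.7228 and y* = 0.7228.
Expenditure on y: 7.75·0.7228 = 5.602; share = 0.1751.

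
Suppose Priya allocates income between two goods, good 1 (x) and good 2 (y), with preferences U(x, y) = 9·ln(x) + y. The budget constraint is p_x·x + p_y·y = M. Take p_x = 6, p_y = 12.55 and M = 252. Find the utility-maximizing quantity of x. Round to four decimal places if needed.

x* = 18.825

So x*(p_x,p_y) = 9·p_y/p_x, independent of income; and y* = (M − 9·p_y)/p_y.
At the given prices: x* = 9·12.55/6 = 18.825.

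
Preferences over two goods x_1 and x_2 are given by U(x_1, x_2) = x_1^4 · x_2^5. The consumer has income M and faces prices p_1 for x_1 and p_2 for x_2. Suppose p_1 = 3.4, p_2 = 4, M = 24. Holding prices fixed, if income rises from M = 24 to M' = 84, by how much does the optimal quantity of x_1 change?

Δx_1* = 7.8431

Demand: x_1*(p_1,p_2,M) = 4/9·M/p_1 and x_2* = 5/9·M/p_2.
At p_1=3.4, p_2=4, M=24: x_1* = 4/9·24/3.4 = 3.1373.
At M' = 84: x_1* = 10.9804. Change: 10.9804 − 3.1373 = 7.8431.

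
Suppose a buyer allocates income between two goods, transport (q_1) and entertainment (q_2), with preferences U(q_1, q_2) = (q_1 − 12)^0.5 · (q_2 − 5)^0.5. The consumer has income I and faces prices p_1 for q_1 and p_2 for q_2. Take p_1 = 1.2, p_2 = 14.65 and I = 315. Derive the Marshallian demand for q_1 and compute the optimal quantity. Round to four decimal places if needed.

This is Cobb-Douglas in (q_1−12, q_2−5): tangency gives 0.5·p_2·(q_2−5) = 0.5·p_1·(q_1−12).
After buying the subsistence bundle (12, 5), a share 0.5 of the remaining income goes to q_1: q_1* = 12 + 0.5·(I − 12p_1 − 5p_2)/p_1.
Discretionary income = 315 − 12·1.2 − 5·14.65 = 227.35; q_1* = 12 + 0.5·227.35/1.2 = 106.7292.

q_1* = 106.7292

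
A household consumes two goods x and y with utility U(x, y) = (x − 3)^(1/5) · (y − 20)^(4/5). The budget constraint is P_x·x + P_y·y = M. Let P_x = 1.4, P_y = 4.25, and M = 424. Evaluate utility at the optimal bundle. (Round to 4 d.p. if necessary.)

Let x' = x−3, y' = y−20. MRS = (1/4)·y'/x' = P_x/P_y.
Substituting into the budget: x* = 3 + 0.2·(M − 3·P_x − 20·P_y)/P_x, and y* = 20 + 0.8·(…)/P_y.
Discretionary income = 424 − 3·1.4 − 20·4.25 = 334.8; x* = 3 + 0.2·334.8/1.4 = 50.8286; y* = 20 + 0.8·334.8/4.25 = 83.0212.
Utility at the optimum: U(50.8286, 83.0212) = 59.6385.

V = 59.6385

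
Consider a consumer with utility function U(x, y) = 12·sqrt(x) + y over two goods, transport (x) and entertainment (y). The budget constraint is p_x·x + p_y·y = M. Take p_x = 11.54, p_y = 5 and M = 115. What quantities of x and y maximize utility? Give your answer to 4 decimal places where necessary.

Plugging in: x* = (6·5/11.54)² = 6.7582, y* = 7.4021.

x* = 6.7582, y* = 7.4021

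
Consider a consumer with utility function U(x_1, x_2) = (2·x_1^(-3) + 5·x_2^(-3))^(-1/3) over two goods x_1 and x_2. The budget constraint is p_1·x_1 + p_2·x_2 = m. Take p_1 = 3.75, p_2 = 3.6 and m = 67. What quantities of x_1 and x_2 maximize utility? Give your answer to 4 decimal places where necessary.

x_1* = 8.0498, x_2* = 10.2259

With the ratio pinned down, the budget gives x_1* = m/(p_1 + p_2·(x_2/x_1)) and x_2* = (x_2/x_1)·x_1*.
Numerically x_2/x_1 = 1.270332, so x_1* = 67/(3.75 + 3.6·1.270332) = 8.0498 and x_2* = 1.270332·8.0498 = 10.2259.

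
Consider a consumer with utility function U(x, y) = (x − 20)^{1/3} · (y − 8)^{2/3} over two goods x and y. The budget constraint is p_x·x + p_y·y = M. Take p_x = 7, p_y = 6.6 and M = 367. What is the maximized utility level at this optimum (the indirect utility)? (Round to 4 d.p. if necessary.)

V = 13.6947

MRS = (1/2)·(y−8)/(x−20). Tangency with p_x/p_y gives y−8 = 2·(p_x/p_y)·(x−20).
Substituting into the budget: x* = 20 + 1/3·(M − 20·p_x − 8·p_y)/p_x, and y* = 8 + 2/3·(…)/p_y.
Discretionary income = 367 − 20·7 − 8·6.6 = 174.2; x* = 20 + 1/3·174.2/7 = 28.2952; y* = 8 + 2/3·174.2/6.6 = 25.596.
Utility at the optimum: U(28.2952, 25.596) = 13.6947.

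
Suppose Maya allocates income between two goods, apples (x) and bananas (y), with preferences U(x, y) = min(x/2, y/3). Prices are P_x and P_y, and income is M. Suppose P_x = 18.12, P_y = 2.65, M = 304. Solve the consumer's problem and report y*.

With perfect complements, no substitution: consume in ratio x:y = 2:3.
Budget: P_x·x + P_y·(3/2)·x = M, so (2·P_x + 3·P_y)·x = 2·M.
Demand: x*(P_x,P_y,M) = 2·M/(2·P_x + 3·P_y), y* = 3·M/(2·P_x + 3·P_y).
Here 2·18.12 + 3·2.65 = 44.19, giving y* = 20.6382.

y* = 20.6382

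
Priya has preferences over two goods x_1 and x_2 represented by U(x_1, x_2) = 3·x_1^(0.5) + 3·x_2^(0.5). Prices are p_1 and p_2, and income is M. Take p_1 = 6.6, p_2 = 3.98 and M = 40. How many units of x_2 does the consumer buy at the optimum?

x_2* = 6.2695

MRS = MU_x_1/MU_x_2 = (x_2/x_1)^(0.5). Set equal to p_1/p_2.
Hence x_2/x_1 = (p_1/p_2)^(1/(0.5)), i.e. raised to the 2 power.
With the ratio pinned down, the budget gives x_1* = M/(p_1 + p_2·(x_2/x_1)) and x_2* = (x_2/x_1)·x_1*.
Numerically x_2/x_1 = 2.749931, so x_1* = 40/(6.6 + 3.98·2.749931) = 2.2799 and x_2* = 2.749931·2.2799 = 6.2695.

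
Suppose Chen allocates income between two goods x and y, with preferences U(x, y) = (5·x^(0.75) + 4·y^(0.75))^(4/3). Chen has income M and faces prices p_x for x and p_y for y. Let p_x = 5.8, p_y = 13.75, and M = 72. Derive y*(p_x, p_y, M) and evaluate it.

From the CES first-order condition, (5/4)·(y/x)^(0.25) = p_x/p_y.
Solve for the ratio: y/x = [(4/5)·p_x/p_y]^(4).
Substitute y = (y/x)·x into the budget: x* = M/(p_x + p_y·(y/x)).
Numerically y/x = 0.012968, so x* = 72/(5.8 + 13.75·0.012968) = 12.0435 and y* = 0.012968·12.0435 = 0.1562.

y* = 0.1562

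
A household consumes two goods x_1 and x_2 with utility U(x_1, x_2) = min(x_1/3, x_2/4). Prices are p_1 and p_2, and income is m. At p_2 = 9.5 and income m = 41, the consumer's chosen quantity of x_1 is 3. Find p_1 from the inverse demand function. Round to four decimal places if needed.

p_1 = 1

With perfect complements, no substitution: consume in ratio x_1:x_2 = 3:4.
Budget: p_1·x_1 + p_2·(4/3)·x_1 = m, so (3·p_1 + 4·p_2)·x_1 = 3·m.
Demand: x_1*(p_1,p_2,m) = 3·m/(3·p_1 + 4·p_2), x_2* = 4·m/(3·p_1 + 4·p_2).
Set x_1* = 3 in the demand function and solve for p_1: p_1 = 1.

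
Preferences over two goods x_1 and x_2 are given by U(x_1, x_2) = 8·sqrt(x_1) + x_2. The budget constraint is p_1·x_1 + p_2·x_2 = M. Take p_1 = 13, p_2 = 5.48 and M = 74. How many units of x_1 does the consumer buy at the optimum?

Set MRS = p_1/p_2: 4·x_1^(−1/2) = p_1/p_2.
Solve: √x_1 = 4·p_2/p_1, so x_1*(p_1,p_2) = (4·p_2/p_1)², and x_2* = (M − p_1·x_1*)/p_2.
Plugging in: x_1* = (4·5.48/13)² = 2.8431.

x_1* = 2.8431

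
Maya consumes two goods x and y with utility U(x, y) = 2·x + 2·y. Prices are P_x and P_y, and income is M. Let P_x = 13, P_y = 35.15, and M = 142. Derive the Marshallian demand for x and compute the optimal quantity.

x* = 10.9231

Perfect substitutes: compare marginal utility per dollar. 2/P_x vs 2/P_y → 0.1538 vs 0.0569.
x gives more utility per dollar, so spend all income on x: x* = M/P_x, y* = 0.
Numerically: x* = 10.9231, y* = 0.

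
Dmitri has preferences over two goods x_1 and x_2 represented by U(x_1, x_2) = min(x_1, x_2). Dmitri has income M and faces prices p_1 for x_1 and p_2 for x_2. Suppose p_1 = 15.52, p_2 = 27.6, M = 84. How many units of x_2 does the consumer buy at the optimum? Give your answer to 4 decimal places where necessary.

Leontief preferences: the optimum is at the kink where x_1/1 = x_2/1, i.e. x_2 = x_1.
Budget: p_1·x_1 + p_2·x_1 = M, so (p_1 + p_2)·x_1 = M.
Demand: x_1*(p_1,p_2,M) = M/(p_1 + p_2), x_2* = M/(p_1 + p_2).
Here 15.52 + 27.6 = 43.12, giving x_2* = 1.9481.

x_2* = 1.9481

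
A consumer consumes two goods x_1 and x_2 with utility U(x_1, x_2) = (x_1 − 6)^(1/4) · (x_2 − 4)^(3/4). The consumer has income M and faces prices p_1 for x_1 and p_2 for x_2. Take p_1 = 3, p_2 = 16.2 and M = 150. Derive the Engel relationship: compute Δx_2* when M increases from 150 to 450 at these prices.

Let x_1' = x_1−6, x_2' = x_2−4. MRS = (1/3)·x_2'/x_1' = p_1/p_2.
After buying the subsistence bundle (6, 4), a share 0.25 of the remaining income goes to x_1: x_1* = 6 + 0.25·(M − 6p_1 − 4p_2)/p_1.
Discretionary income = 150 − 6·3 − 4·16.2 = 67.2; x_2* = 4 + 0.75·67.2/16.2 = 7.1111.
At M' = 450: x_2* = 21. Change: 21 − 7.1111 = 13.8889.

Δx_2* = 13.8889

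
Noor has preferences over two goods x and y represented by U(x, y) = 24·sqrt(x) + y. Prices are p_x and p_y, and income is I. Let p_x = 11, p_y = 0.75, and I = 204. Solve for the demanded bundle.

Solve: √x = 12·p_y/p_x, so x*(p_x,p_y) = (12·p_y/p_x)², and y* = (I − p_x·x*)/p_y.
Plugging in: x* = (12·0.75/11)² = 0.6694, y* = 262.1818.

x* = 0.6694, y* = 262.1818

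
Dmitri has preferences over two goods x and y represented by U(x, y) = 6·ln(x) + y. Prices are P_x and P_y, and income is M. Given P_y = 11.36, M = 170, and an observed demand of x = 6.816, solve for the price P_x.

P_x = 10

MU_x = 6/x, MU_y = 1. Tangency: 6/x = P_x/P_y.
So x*(P_x,P_y) = 6·P_y/P_x, independent of income; and y* = (M − 6·P_y)/P_y.
Set x* = 6.816 in the demand function and solve for P_x: P_x = 10.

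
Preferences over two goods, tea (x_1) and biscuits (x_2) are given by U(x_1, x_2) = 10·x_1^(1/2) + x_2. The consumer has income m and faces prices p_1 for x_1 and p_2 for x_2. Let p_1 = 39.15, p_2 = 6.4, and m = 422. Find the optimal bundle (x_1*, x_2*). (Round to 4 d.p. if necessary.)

x_1* = 0.6681, x_2* = 61.8507

MU_x_1 = 5/√x_1, MU_x_2 = 1. Tangency: 5/√x_1 = p_1/p_2.
Thus x_1* = (5·p_2/p_1)² — independent of m — with the rest of income spent on x_2.
Plugging in: x_1* = (5·6.4/39.15)² = 0.6681, x_2* = 61.8507.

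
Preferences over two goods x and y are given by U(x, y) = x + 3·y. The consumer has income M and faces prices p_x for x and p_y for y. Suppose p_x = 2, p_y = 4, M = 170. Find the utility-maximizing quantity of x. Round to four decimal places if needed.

Linear utility — the consumer picks whichever good has higher MU/price: 1/2 = 0.5 vs 3/4 = 0.75.
y gives more utility per dollar, so spend all income on y: y* = M/p_y, x* = 0.
Numerically: x* = 0, y* = 42.5.

x* = 0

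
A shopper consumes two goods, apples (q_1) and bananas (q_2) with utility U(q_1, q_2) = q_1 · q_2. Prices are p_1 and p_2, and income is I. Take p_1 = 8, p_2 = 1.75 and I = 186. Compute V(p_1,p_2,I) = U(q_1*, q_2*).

The MRS is q_2/q_1. Set MRS = p_1/p_2.
Rearranging, p_2·q_2 = p_1·q_1. Substituting into the budget gives p_1·q_1·(1 + 1) = I.
Demand: q_1*(p_1,p_2,I) = 0.5·I/p_1 and q_2* = 0.5·I/p_2.
At p_1=8, p_2=1.75, I=186: q_1* = 0.5·186/8 = 11.625, q_2* = 53.1429.
Utility at the optimum: U(11.625, 53.1429) = 617.7857.

V = 617.7857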